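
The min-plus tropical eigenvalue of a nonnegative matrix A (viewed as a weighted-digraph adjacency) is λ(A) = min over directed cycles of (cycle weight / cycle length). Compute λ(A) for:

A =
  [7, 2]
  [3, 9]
λ(A) = 5/2

Enumerate directed cycles and compute their means (weight / length). Sample:
  cycle 0 → 0: weight = 7, length = 1, mean = 7/1 ≈ 7.000
  cycle 1 → 1: weight = 9, length = 1, mean = 9/1 ≈ 9.000
  cycle 0 → 1 → 0: weight = 5, length = 2, mean = 5/2 ≈ 2.500
  cycle 1 → 0 → 1: weight = 5, length = 2, mean = 5/2 ≈ 2.500
Minimum mean = 2.500, attained e.g. along the cycle 0 → 1 → 0 with weight 5 and length 2. So λ(A) = 5/2 = 5/2.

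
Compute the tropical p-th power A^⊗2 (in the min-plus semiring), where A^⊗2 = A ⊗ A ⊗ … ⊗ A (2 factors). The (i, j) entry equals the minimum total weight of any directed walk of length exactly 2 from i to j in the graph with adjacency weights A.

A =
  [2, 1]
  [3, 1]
A^⊗2 =
  [4, 2]
  [4, 2]

Each entry (A^⊗2)_ij equals the minimum over all length-2 walks i = v_0 → v_1 → … → v_2 = j of Σ_t A[v_t][v_{t+1}]. For example, for (i, j) = (0, 1) we minimise over 2 possible intermediate vertex sequences; the minimum is 2, attained along the walk 0 → 1 → 1.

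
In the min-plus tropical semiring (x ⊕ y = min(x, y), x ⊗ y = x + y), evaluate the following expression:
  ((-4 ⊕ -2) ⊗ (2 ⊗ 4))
((-4 ⊕ -2) ⊗ (2 ⊗ 4)) = 2

Expand innermost to outermost. Recall ⊕ takes the minimum of its arguments and ⊗ takes their sum. Working out the expression ((-4 ⊕ -2) ⊗ (2 ⊗ 4)) gives 2.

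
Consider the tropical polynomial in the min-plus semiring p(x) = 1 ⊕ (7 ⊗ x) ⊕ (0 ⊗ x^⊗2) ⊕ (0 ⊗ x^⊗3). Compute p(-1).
p(-1) = -3

A tropical monomial a ⊗ x^⊗i evaluates to a + i · x. Evaluating each term at x = -1:
  Term 0 contributes 1 + 0 · -1 = 1
  Term 1 contributes 7 + 1 · -1 = 6
  Term 2 contributes 0 + 2 · -1 = -2
  Term 3 contributes 0 + 3 · -1 = -3
p(-1) = ⊕ of these = min[1, 6, -2, -3] = -3.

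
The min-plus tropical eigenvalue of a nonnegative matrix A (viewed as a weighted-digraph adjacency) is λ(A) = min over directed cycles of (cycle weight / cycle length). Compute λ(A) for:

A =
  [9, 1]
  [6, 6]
λ(A) = 7/2

Enumerate directed cycles and compute their means (weight / length). Sample:
  cycle 0 → 0: weight = 9, length = 1, mean = 9/1 ≈ 9.000
  cycle 1 → 1: weight = 6, length = 1, mean = 6/1 ≈ 6.000
  cycle 0 → 1 → 0: weight = 7, length = 2, mean = 7/2 ≈ 3.500
  cycle 1 → 0 → 1: weight = 7, length = 2, mean = 7/2 ≈ 3.500
Minimum mean = 3.500, attained e.g. along the cycle 0 → 1 → 0 with weight 7 and length 2. So λ(A) = 7/2 = 7/2.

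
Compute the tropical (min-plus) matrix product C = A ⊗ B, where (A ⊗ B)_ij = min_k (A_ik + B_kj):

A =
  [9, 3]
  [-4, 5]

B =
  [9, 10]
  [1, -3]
A ⊗ B =
  [4, 0]
  [5, 2]

Apply the min-plus product entry-by-entry:
  C[0][0] = min over k of (A[0][0] + B[0][0] = 9 + 9 = 18, A[0][1] + B[1][0] = 3 + 1 = 4) = 4 (attained at k = 1)
  C[0][1] = min over k of (A[0][0] + B[0][1] = 9 + 10 = 19, A[0][1] + B[1][1] = 3 + -3 = 0) = 0 (attained at k = 1)
  C[1][0] = min over k of (A[1][0] + B[0][0] = -4 + 9 = 5, A[1][1] + B[1][0] = 5 + 1 = 6) = 5 (attained at k = 0)
  C[1][1] = min over k of (A[1][0] + B[0][1] = -4 + 10 = 6, A[1][1] + B[1][1] = 5 + -3 = 2) = 2 (attained at k = 1)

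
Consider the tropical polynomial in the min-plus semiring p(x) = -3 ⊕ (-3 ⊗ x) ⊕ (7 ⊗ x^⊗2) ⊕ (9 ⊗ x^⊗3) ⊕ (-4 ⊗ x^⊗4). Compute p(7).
p(7) = -3

A tropical monomial a ⊗ x^⊗i evaluates to a + i · x. Evaluating each term at x = 7:
  Term 0 contributes -3 + 0 · 7 = -3
  Term 1 contributes -3 + 1 · 7 = 4
  Term 2 contributes 7 + 2 · 7 = 21
  Term 3 contributes 9 + 3 · 7 = 30
  Term 4 contributes -4 + 4 · 7 = 24
p(7) = ⊕ of these = min[-3, 4, 21, 30, 24] = -3.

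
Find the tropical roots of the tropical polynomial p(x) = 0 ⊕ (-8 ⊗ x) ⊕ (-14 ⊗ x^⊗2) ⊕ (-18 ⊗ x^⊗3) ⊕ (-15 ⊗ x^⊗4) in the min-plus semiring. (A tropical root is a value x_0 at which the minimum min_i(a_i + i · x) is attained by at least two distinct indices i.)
Roots: {-3, 4, 6, 8}

Each tropical root is a break point of the lower envelope of the lines y = a_i + i · x (there are 5 lines, with slopes 0, 1, ..., 4). Only the lines that attain the minimum somewhere contribute to roots; other lines are dominated. Here the surviving (envelope) indices are i = 4, i = 3, i = 2, i = 1, i = 0.
Intersections between consecutive envelope lines give the roots: for adjacent envelope indices i < j the intersection is x = (a_i − a_j) / (j − i). Reading off the sorted break points: {-3, 4, 6, 8}.
Verification: at each break x_0, at least two indices attain the minimum of min_i(a_i + i · x_0).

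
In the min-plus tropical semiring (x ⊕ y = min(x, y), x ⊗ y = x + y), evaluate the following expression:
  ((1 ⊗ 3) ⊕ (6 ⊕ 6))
((1 ⊗ 3) ⊕ (6 ⊕ 6)) = 4

Expand innermost to outermost. Recall ⊕ takes the minimum of its arguments and ⊗ takes their sum. Working out the expression ((1 ⊗ 3) ⊕ (6 ⊕ 6)) gives 4.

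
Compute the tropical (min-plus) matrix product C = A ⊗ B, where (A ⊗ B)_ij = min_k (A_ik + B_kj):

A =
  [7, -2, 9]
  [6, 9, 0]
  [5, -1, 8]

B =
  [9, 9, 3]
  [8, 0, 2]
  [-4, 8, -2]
A ⊗ B =
  [5, -2, 0]
  [-4, 8, -2]
  [4, -1, 1]

Apply the min-plus product entry-by-entry:
  C[0][0] = min over k of (A[0][0] + B[0][0] = 7 + 9 = 16, A[0][1] + B[1][0] = -2 + 8 = 6, A[0][2] + B[2][0] = 9 + -4 = 5) = 5 (attained at k = 2)
  C[0][1] = min over k of (A[0][0] + B[0][1] = 7 + 9 = 16, A[0][1] + B[1][1] = -2 + 0 = -2, A[0][2] + B[2][1] = 9 + 8 = 17) = -2 (attained at k = 1)
  C[0][2] = min over k of (A[0][0] + B[0][2] = 7 + 3 = 10, A[0][1] + B[1][2] = -2 + 2 = 0, A[0][2] + B[2][2] = 9 + -2 = 7) = 0 (attained at k = 1)
  C[1][0] = min over k of (A[1][0] + B[0][0] = 6 + 9 = 15, A[1][1] + B[1][0] = 9 + 8 = 17, A[1][2] + B[2][0] = 0 + -4 = -4) = -4 (attained at k = 2)
  C[1][1] = min over k of (A[1][0] + B[0][1] = 6 + 9 = 15, A[1][1] + B[1][1] = 9 + 0 = 9, A[1][2] + B[2][1] = 0 + 8 = 8) = 8 (attained at k = 2)
  C[1][2] = min over k of (A[1][0] + B[0][2] = 6 + 3 = 9, A[1][1] + B[1][2] = 9 + 2 = 11, A[1][2] + B[2][2] = 0 + -2 = -2) = -2 (attained at k = 2)
  C[2][0] = min over k of (A[2][0] + B[0][0] = 5 + 9 = 14, A[2][1] + B[1][0] = -1 + 8 = 7, A[2][2] + B[2][0] = 8 + -4 = 4) = 4 (attained at k = 2)
  C[2][1] = min over k of (A[2][0] + B[0][1] = 5 + 9 = 14, A[2][1] + B[1][1] = -1 + 0 = -1, A[2][2] + B[2][1] = 8 + 8 = 16) = -1 (attained at k = 1)
  C[2][2] = min over k of (A[2][0] + B[0][2] = 5 + 3 = 8, A[2][1] + B[1][2] = -1 + 2 = 1, A[2][2] + B[2][2] = 8 + -2 = 6) = 1 (attained at k = 1)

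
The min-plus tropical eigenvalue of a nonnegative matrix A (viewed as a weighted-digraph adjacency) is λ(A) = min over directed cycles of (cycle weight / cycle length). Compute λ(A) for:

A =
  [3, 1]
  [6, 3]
λ(A) = 3

Enumerate directed cycles and compute their means (weight / length). Sample:
  cycle 0 → 0: weight = 3, length = 1, mean = 3/1 ≈ 3.000
  cycle 1 → 1: weight = 3, length = 1, mean = 3/1 ≈ 3.000
  cycle 0 → 1 → 0: weight = 7, length = 2, mean = 7/2 ≈ 3.500
  cycle 1 → 0 → 1: weight = 7, length = 2, mean = 7/2 ≈ 3.500
Minimum mean = 3.000, attained e.g. along the cycle 0 → 0 with weight 3 and length 1. So λ(A) = 3/1 = 3.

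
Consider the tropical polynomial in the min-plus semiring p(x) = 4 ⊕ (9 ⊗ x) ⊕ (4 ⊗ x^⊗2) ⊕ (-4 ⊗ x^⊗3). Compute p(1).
p(1) = -1

A tropical monomial a ⊗ x^⊗i evaluates to a + i · x. Evaluating each term at x = 1:
  Term 0 contributes 4 + 0 · 1 = 4
  Term 1 contributes 9 + 1 · 1 = 10
  Term 2 contributes 4 + 2 · 1 = 6
  Term 3 contributes -4 + 3 · 1 = -1
p(1) = ⊕ of these = min[4, 10, 6, -1] = -1.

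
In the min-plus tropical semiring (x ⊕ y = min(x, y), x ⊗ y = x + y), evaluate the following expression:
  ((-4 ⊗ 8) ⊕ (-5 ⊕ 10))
((-4 ⊗ 8) ⊕ (-5 ⊕ 10)) = -5

Expand innermost to outermost. Recall ⊕ takes the minimum of its arguments and ⊗ takes their sum. Working out the expression ((-4 ⊗ 8) ⊕ (-5 ⊕ 10)) gives -5.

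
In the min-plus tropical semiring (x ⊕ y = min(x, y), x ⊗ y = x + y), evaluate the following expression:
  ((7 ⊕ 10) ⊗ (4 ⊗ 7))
((7 ⊕ 10) ⊗ (4 ⊗ 7)) = 18

Expand innermost to outermost. Recall ⊕ takes the minimum of its arguments and ⊗ takes their sum. Working out the expression ((7 ⊕ 10) ⊗ (4 ⊗ 7)) gives 18.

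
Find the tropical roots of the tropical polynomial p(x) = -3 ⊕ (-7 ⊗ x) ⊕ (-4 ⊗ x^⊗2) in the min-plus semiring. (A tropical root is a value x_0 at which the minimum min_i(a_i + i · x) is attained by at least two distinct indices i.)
Roots: {-3, 4}

Each tropical root is a break point of the lower envelope of the lines y = a_i + i · x (there are 3 lines, with slopes 0, 1, ..., 2). Only the lines that attain the minimum somewhere contribute to roots; other lines are dominated. Here the surviving (envelope) indices are i = 2, i = 1, i = 0.
Intersections between consecutive envelope lines give the roots: for adjacent envelope indices i < j the intersection is x = (a_i − a_j) / (j − i). Reading off the sorted break points: {-3, 4}.
Verification: at each break x_0, at least two indices attain the minimum of min_i(a_i + i · x_0).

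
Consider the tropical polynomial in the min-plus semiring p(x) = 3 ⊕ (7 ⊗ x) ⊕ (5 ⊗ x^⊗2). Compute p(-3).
p(-3) = -1

A tropical monomial a ⊗ x^⊗i evaluates to a + i · x. Evaluating each term at x = -3:
  Term 0 contributes 3 + 0 · -3 = 3
  Term 1 contributes 7 + 1 · -3 = 4
  Term 2 contributes 5 + 2 · -3 = -1
p(-3) = ⊕ of these = min[3, 4, -1] = -1.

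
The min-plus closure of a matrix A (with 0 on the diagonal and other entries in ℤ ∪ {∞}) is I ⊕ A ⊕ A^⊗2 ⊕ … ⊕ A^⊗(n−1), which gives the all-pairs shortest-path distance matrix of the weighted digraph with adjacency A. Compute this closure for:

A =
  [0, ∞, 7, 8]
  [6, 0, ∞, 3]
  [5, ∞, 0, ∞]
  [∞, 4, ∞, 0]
Closure =
  [0, 12, 7, 8]
  [6, 0, 13, 3]
  [5, 17, 0, 13]
  [10, 4, 17, 0]

This is the Floyd-Warshall all-pairs shortest-path computation. For each intermediate vertex k = 0, 1, …, 3, update dist[i][j] ← min(dist[i][j], dist[i][k] + dist[k][j]). The final matrix gives, for each (i, j), the minimum total weight of any directed path from i to j (possibly empty when i = j).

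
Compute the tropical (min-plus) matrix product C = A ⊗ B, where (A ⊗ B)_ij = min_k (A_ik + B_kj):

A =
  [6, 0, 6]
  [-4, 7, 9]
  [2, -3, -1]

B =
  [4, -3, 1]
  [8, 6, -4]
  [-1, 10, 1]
A ⊗ B =
  [5, 3, -4]
  [0, -7, -3]
  [-2, -1, -7]

Apply the min-plus product entry-by-entry:
  C[0][0] = min over k of (A[0][0] + B[0][0] = 6 + 4 = 10, A[0][1] + B[1][0] = 0 + 8 = 8, A[0][2] + B[2][0] = 6 + -1 = 5) = 5 (attained at k = 2)
  C[0][1] = min over k of (A[0][0] + B[0][1] = 6 + -3 = 3, A[0][1] + B[1][1] = 0 + 6 = 6, A[0][2] + B[2][1] = 6 + 10 = 16) = 3 (attained at k = 0)
  C[0][2] = min over k of (A[0][0] + B[0][2] = 6 + 1 = 7, A[0][1] + B[1][2] = 0 + -4 = -4, A[0][2] + B[2][2] = 6 + 1 = 7) = -4 (attained at k = 1)
  C[1][0] = min over k of (A[1][0] + B[0][0] = -4 + 4 = 0, A[1][1] + B[1][0] = 7 + 8 = 15, A[1][2] + B[2][0] = 9 + -1 = 8) = 0 (attained at k = 0)
  C[1][1] = min over k of (A[1][0] + B[0][1] = -4 + -3 = -7, A[1][1] + B[1][1] = 7 + 6 = 13, A[1][2] + B[2][1] = 9 + 10 = 19) = -7 (attained at k = 0)
  C[1][2] = min over k of (A[1][0] + B[0][2] = -4 + 1 = -3, A[1][1] + B[1][2] = 7 + -4 = 3, A[1][2] + B[2][2] = 9 + 1 = 10) = -3 (attained at k = 0)
  C[2][0] = min over k of (A[2][0] + B[0][0] = 2 + 4 = 6, A[2][1] + B[1][0] = -3 + 8 = 5, A[2][2] + B[2][0] = -1 + -1 = -2) = -2 (attained at k = 2)
  C[2][1] = min over k of (A[2][0] + B[0][1] = 2 + -3 = -1, A[2][1] + B[1][1] = -3 + 6 = 3, A[2][2] + B[2][1] = -1 + 10 = 9) = -1 (attained at k = 0)
  C[2][2] = min over k of (A[2][0] + B[0][2] = 2 + 1 = 3, A[2][1] + B[1][2] = -3 + -4 = -7, A[2][2] + B[2][2] = -1 + 1 = 0) = -7 (attained at k = 1)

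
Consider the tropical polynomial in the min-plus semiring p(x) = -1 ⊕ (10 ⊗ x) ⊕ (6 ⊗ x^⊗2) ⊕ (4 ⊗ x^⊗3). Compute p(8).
p(8) = -1

A tropical monomial a ⊗ x^⊗i evaluates to a + i · x. Evaluating each term at x = 8:
  Term 0 contributes -1 + 0 · 8 = -1
  Term 1 contributes 10 + 1 · 8 = 18
  Term 2 contributes 6 + 2 · 8 = 22
  Term 3 contributes 4 + 3 · 8 = 28
p(8) = ⊕ of these = min[-1, 18, 22, 28] = -1.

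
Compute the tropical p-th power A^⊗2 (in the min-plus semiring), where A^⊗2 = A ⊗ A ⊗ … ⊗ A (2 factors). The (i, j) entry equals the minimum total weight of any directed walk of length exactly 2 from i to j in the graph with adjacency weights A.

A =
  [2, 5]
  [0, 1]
A^⊗2 =
  [4, 6]
  [1, 2]

Each entry (A^⊗2)_ij equals the minimum over all length-2 walks i = v_0 → v_1 → … → v_2 = j of Σ_t A[v_t][v_{t+1}]. For example, for (i, j) = (0, 1) we minimise over 2 possible intermediate vertex sequences; the minimum is 6, attained along the walk 0 → 1 → 1.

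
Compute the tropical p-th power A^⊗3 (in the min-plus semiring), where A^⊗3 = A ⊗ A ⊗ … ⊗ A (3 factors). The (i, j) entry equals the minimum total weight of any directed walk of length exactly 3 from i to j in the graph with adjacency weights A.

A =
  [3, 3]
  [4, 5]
A^⊗3 =
  [9, 9]
  [10, 10]

Each entry (A^⊗3)_ij equals the minimum over all length-3 walks i = v_0 → v_1 → … → v_3 = j of Σ_t A[v_t][v_{t+1}]. For example, for (i, j) = (0, 1) we minimise over 4 possible intermediate vertex sequences; the minimum is 9, attained along the walk 0 → 0 → 0 → 1.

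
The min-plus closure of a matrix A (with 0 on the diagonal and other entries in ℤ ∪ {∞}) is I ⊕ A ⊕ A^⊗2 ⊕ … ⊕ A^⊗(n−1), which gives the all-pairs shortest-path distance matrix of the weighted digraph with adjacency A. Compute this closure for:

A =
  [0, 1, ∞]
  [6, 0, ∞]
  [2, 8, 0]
Closure =
  [0, 1, ∞]
  [6, 0, ∞]
  [2, 3, 0]

This is the Floyd-Warshall all-pairs shortest-path computation. For each intermediate vertex k = 0, 1, …, 2, update dist[i][j] ← min(dist[i][j], dist[i][k] + dist[k][j]). The final matrix gives, for each (i, j), the minimum total weight of any directed path from i to j (possibly empty when i = j).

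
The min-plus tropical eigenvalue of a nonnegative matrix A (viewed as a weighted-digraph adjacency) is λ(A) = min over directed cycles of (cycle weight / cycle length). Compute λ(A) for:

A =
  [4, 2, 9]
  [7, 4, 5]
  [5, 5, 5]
λ(A) = 4

Enumerate directed cycles and compute their means (weight / length). Sample:
  cycle 0 → 0: weight = 4, length = 1, mean = 4/1 ≈ 4.000
  cycle 1 → 1: weight = 4, length = 1, mean = 4/1 ≈ 4.000
  cycle 2 → 2: weight = 5, length = 1, mean = 5/1 ≈ 5.000
  cycle 0 → 1 → 0: weight = 9, length = 2, mean = 9/2 ≈ 4.500
  cycle 0 → 2 → 0: weight = 14, length = 2, mean = 14/2 ≈ 7.000
  cycle 1 → 0 → 1: weight = 9, length = 2, mean = 9/2 ≈ 4.500
Minimum mean = 4.000, attained e.g. along the cycle 0 → 0 with weight 4 and length 1. So λ(A) = 4/1 = 4.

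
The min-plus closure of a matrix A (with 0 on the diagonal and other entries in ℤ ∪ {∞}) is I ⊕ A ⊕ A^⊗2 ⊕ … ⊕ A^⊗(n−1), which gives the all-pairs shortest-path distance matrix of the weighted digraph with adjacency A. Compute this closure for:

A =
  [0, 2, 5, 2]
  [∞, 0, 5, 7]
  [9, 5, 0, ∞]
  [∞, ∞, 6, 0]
Closure =
  [0, 2, 5, 2]
  [14, 0, 5, 7]
  [9, 5, 0, 11]
  [15, 11, 6, 0]

This is the Floyd-Warshall all-pairs shortest-path computation. For each intermediate vertex k = 0, 1, …, 3, update dist[i][j] ← min(dist[i][j], dist[i][k] + dist[k][j]). The final matrix gives, for each (i, j), the minimum total weight of any directed path from i to j (possibly empty when i = j).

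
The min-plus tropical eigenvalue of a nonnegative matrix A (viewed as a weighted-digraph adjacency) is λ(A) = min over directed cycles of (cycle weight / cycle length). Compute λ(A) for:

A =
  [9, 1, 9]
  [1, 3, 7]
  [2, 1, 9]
λ(A) = 1

Enumerate directed cycles and compute their means (weight / length). Sample:
  cycle 0 → 0: weight = 9, length = 1, mean = 9/1 ≈ 9.000
  cycle 1 → 1: weight = 3, length = 1, mean = 3/1 ≈ 3.000
  cycle 2 → 2: weight = 9, length = 1, mean = 9/1 ≈ 9.000
  cycle 0 → 1 → 0: weight = 2, length = 2, mean = 2/2 ≈ 1.000
  cycle 0 → 2 → 0: weight = 11, length = 2, mean = 11/2 ≈ 5.500
  cycle 1 → 0 → 1: weight = 2, length = 2, mean = 2/2 ≈ 1.000
Minimum mean = 1.000, attained e.g. along the cycle 0 → 1 → 0 with weight 2 and length 2. So λ(A) = 2/2 = 1.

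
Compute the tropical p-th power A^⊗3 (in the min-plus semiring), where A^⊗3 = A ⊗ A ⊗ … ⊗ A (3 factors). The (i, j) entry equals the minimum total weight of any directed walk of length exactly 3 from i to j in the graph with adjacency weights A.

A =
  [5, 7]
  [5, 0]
A^⊗3 =
  [12, 7]
  [5, 0]

Each entry (A^⊗3)_ij equals the minimum over all length-3 walks i = v_0 → v_1 → … → v_3 = j of Σ_t A[v_t][v_{t+1}]. For example, for (i, j) = (0, 1) we minimise over 4 possible intermediate vertex sequences; the minimum is 7, attained along the walk 0 → 1 → 1 → 1.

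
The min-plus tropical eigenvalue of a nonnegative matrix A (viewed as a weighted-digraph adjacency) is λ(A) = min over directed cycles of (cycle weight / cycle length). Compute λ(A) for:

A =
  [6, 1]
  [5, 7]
λ(A) = 3

Enumerate directed cycles and compute their means (weight / length). Sample:
  cycle 0 → 0: weight = 6, length = 1, mean = 6/1 ≈ 6.000
  cycle 1 → 1: weight = 7, length = 1, mean = 7/1 ≈ 7.000
  cycle 0 → 1 → 0: weight = 6, length = 2, mean = 6/2 ≈ 3.000
  cycle 1 → 0 → 1: weight = 6, length = 2, mean = 6/2 ≈ 3.000
Minimum mean = 3.000, attained e.g. along the cycle 0 → 1 → 0 with weight 6 and length 2. So λ(A) = 6/2 = 3.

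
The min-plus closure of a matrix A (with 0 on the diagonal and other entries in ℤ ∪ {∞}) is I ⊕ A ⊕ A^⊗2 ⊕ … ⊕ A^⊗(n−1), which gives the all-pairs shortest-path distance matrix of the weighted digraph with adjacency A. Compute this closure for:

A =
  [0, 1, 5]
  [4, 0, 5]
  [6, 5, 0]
Closure =
  [0, 1, 5]
  [4, 0, 5]
  [6, 5, 0]

This is the Floyd-Warshall all-pairs shortest-path computation. For each intermediate vertex k = 0, 1, …, 2, update dist[i][j] ← min(dist[i][j], dist[i][k] + dist[k][j]). The final matrix gives, for each (i, j), the minimum total weight of any directed path from i to j (possibly empty when i = j).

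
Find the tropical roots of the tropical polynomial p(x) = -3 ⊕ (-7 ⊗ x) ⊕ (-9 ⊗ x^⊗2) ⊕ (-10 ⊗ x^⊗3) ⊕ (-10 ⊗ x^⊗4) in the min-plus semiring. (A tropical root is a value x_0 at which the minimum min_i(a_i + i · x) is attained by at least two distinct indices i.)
Roots: {0, 1, 2, 4}

Each tropical root is a break point of the lower envelope of the lines y = a_i + i · x (there are 5 lines, with slopes 0, 1, ..., 4). Only the lines that attain the minimum somewhere contribute to roots; other lines are dominated. Here the surviving (envelope) indices are i = 4, i = 3, i = 2, i = 1, i = 0.
Intersections between consecutive envelope lines give the roots: for adjacent envelope indices i < j the intersection is x = (a_i − a_j) / (j − i). Reading off the sorted break points: {0, 1, 2, 4}.
Verification: at each break x_0, at least two indices attain the minimum of min_i(a_i + i · x_0).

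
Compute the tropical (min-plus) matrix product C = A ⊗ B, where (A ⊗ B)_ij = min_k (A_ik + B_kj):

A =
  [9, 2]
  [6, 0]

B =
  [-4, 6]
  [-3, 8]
A ⊗ B =
  [-1, 10]
  [-3, 8]

Apply the min-plus product entry-by-entry:
  C[0][0] = min over k of (A[0][0] + B[0][0] = 9 + -4 = 5, A[0][1] + B[1][0] = 2 + -3 = -1) = -1 (attained at k = 1)
  C[0][1] = min over k of (A[0][0] + B[0][1] = 9 + 6 = 15, A[0][1] + B[1][1] = 2 + 8 = 10) = 10 (attained at k = 1)
  C[1][0] = min over k of (A[1][0] + B[0][0] = 6 + -4 = 2, A[1][1] + B[1][0] = 0 + -3 = -3) = -3 (attained at k = 1)
  C[1][1] = min over k of (A[1][0] + B[0][1] = 6 + 6 = 12, A[1][1] + B[1][1] = 0 + 8 = 8) = 8 (attained at k = 1)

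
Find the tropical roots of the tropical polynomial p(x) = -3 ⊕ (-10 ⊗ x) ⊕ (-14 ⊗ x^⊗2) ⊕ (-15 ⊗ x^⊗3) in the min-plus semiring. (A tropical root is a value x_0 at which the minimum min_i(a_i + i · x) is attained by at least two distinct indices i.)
Roots: {1, 4, 7}

Each tropical root is a break point of the lower envelope of the lines y = a_i + i · x (there are 4 lines, with slopes 0, 1, ..., 3). Only the lines that attain the minimum somewhere contribute to roots; other lines are dominated. Here the surviving (envelope) indices are i = 3, i = 2, i = 1, i = 0.
Intersections between consecutive envelope lines give the roots: for adjacent envelope indices i < j the intersection is x = (a_i − a_j) / (j − i). Reading off the sorted break points: {1, 4, 7}.
Verification: at each break x_0, at least two indices attain the minimum of min_i(a_i + i · x_0).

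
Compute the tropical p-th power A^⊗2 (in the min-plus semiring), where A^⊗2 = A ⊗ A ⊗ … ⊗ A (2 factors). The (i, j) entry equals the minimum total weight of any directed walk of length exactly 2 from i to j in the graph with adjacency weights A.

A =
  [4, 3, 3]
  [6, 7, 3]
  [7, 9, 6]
A^⊗2 =
  [8, 7, 6]
  [10, 9, 9]
  [11, 10, 10]

Each entry (A^⊗2)_ij equals the minimum over all length-2 walks i = v_0 → v_1 → … → v_2 = j of Σ_t A[v_t][v_{t+1}]. For example, for (i, j) = (0, 2) we minimise over 3 possible intermediate vertex sequences; the minimum is 6, attained along the walk 0 → 1 → 2.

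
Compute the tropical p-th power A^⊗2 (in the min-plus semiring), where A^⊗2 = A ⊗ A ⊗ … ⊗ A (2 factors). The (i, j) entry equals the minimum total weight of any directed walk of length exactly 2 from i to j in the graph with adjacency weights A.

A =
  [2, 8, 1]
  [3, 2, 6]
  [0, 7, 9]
A^⊗2 =
  [1, 8, 3]
  [5, 4, 4]
  [2, 8, 1]

Each entry (A^⊗2)_ij equals the minimum over all length-2 walks i = v_0 → v_1 → … → v_2 = j of Σ_t A[v_t][v_{t+1}]. For example, for (i, j) = (0, 2) we minimise over 3 possible intermediate vertex sequences; the minimum is 3, attained along the walk 0 → 0 → 2.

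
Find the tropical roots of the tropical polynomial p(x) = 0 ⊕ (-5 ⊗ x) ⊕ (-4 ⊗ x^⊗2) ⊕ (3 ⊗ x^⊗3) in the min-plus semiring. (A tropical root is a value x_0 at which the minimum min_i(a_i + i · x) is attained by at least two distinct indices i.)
Roots: {-7, -1, 5}

Each tropical root is a break point of the lower envelope of the lines y = a_i + i · x (there are 4 lines, with slopes 0, 1, ..., 3). Only the lines that attain the minimum somewhere contribute to roots; other lines are dominated. Here the surviving (envelope) indices are i = 3, i = 2, i = 1, i = 0.
Intersections between consecutive envelope lines give the roots: for adjacent envelope indices i < j the intersection is x = (a_i − a_j) / (j − i). Reading off the sorted break points: {-7, -1, 5}.
Verification: at each break x_0, at least two indices attain the minimum of min_i(a_i + i · x_0).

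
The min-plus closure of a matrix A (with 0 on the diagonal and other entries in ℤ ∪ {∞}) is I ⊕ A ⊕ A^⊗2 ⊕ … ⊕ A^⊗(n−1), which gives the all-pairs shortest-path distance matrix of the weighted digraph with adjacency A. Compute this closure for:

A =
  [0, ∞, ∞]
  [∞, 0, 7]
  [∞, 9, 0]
Closure =
  [0, ∞, ∞]
  [∞, 0, 7]
  [∞, 9, 0]

This is the Floyd-Warshall all-pairs shortest-path computation. For each intermediate vertex k = 0, 1, …, 2, update dist[i][j] ← min(dist[i][j], dist[i][k] + dist[k][j]). The final matrix gives, for each (i, j), the minimum total weight of any directed path from i to j (possibly empty when i = j).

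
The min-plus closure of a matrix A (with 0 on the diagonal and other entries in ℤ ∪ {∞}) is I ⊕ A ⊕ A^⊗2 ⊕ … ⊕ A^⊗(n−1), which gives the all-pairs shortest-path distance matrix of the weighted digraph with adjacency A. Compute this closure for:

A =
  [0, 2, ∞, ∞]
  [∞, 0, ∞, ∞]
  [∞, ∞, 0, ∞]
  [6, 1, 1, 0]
Closure =
  [0, 2, ∞, ∞]
  [∞, 0, ∞, ∞]
  [∞, ∞, 0, ∞]
  [6, 1, 1, 0]

This is the Floyd-Warshall all-pairs shortest-path computation. For each intermediate vertex k = 0, 1, …, 3, update dist[i][j] ← min(dist[i][j], dist[i][k] + dist[k][j]). The final matrix gives, for each (i, j), the minimum total weight of any directed path from i to j (possibly empty when i = j).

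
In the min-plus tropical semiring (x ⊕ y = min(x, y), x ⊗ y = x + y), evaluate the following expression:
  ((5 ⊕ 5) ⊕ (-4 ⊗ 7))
((5 ⊕ 5) ⊕ (-4 ⊗ 7)) = 3

Expand innermost to outermost. Recall ⊕ takes the minimum of its arguments and ⊗ takes their sum. Working out the expression ((5 ⊕ 5) ⊕ (-4 ⊗ 7)) gives 3.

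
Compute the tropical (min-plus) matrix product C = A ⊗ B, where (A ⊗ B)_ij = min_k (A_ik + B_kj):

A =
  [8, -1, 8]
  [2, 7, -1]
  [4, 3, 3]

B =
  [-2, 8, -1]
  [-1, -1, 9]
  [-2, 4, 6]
A ⊗ B =
  [-2, -2, 7]
  [-3, 3, 1]
  [1, 2, 3]

Apply the min-plus product entry-by-entry:
  C[0][0] = min over k of (A[0][0] + B[0][0] = 8 + -2 = 6, A[0][1] + B[1][0] = -1 + -1 = -2, A[0][2] + B[2][0] = 8 + -2 = 6) = -2 (attained at k = 1)
  C[0][1] = min over k of (A[0][0] + B[0][1] = 8 + 8 = 16, A[0][1] + B[1][1] = -1 + -1 = -2, A[0][2] + B[2][1] = 8 + 4 = 12) = -2 (attained at k = 1)
  C[0][2] = min over k of (A[0][0] + B[0][2] = 8 + -1 = 7, A[0][1] + B[1][2] = -1 + 9 = 8, A[0][2] + B[2][2] = 8 + 6 = 14) = 7 (attained at k = 0)
  C[1][0] = min over k of (A[1][0] + B[0][0] = 2 + -2 = 0, A[1][1] + B[1][0] = 7 + -1 = 6, A[1][2] + B[2][0] = -1 + -2 = -3) = -3 (attained at k = 2)
  C[1][1] = min over k of (A[1][0] + B[0][1] = 2 + 8 = 10, A[1][1] + B[1][1] = 7 + -1 = 6, A[1][2] + B[2][1] = -1 + 4 = 3) = 3 (attained at k = 2)
  C[1][2] = min over k of (A[1][0] + B[0][2] = 2 + -1 = 1, A[1][1] + B[1][2] = 7 + 9 = 16, A[1][2] + B[2][2] = -1 + 6 = 5) = 1 (attained at k = 0)
  C[2][0] = min over k of (A[2][0] + B[0][0] = 4 + -2 = 2, A[2][1] + B[1][0] = 3 + -1 = 2, A[2][2] + B[2][0] = 3 + -2 = 1) = 1 (attained at k = 2)
  C[2][1] = min over k of (A[2][0] + B[0][1] = 4 + 8 = 12, A[2][1] + B[1][1] = 3 + -1 = 2, A[2][2] + B[2][1] = 3 + 4 = 7) = 2 (attained at k = 1)
  C[2][2] = min over k of (A[2][0] + B[0][2] = 4 + -1 = 3, A[2][1] + B[1][2] = 3 + 9 = 12, A[2][2] + B[2][2] = 3 + 6 = 9) = 3 (attained at k = 0)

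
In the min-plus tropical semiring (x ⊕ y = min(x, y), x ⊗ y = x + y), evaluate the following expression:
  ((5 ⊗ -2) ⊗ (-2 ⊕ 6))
((5 ⊗ -2) ⊗ (-2 ⊕ 6)) = 1

Expand innermost to outermost. Recall ⊕ takes the minimum of its arguments and ⊗ takes their sum. Working out the expression ((5 ⊗ -2) ⊗ (-2 ⊕ 6)) gives 1.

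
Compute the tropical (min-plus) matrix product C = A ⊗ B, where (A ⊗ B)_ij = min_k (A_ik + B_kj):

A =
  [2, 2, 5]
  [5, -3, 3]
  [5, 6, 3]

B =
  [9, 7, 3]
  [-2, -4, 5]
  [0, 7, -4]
A ⊗ B =
  [0, -2, 1]
  [-5, -7, -1]
  [3, 2, -1]

Apply the min-plus product entry-by-entry:
  C[0][0] = min over k of (A[0][0] + B[0][0] = 2 + 9 = 11, A[0][1] + B[1][0] = 2 + -2 = 0, A[0][2] + B[2][0] = 5 + 0 = 5) = 0 (attained at k = 1)
  C[0][1] = min over k of (A[0][0] + B[0][1] = 2 + 7 = 9, A[0][1] + B[1][1] = 2 + -4 = -2, A[0][2] + B[2][1] = 5 + 7 = 12) = -2 (attained at k = 1)
  C[0][2] = min over k of (A[0][0] + B[0][2] = 2 + 3 = 5, A[0][1] + B[1][2] = 2 + 5 = 7, A[0][2] + B[2][2] = 5 + -4 = 1) = 1 (attained at k = 2)
  C[1][0] = min over k of (A[1][0] + B[0][0] = 5 + 9 = 14, A[1][1] + B[1][0] = -3 + -2 = -5, A[1][2] + B[2][0] = 3 + 0 = 3) = -5 (attained at k = 1)
  C[1][1] = min over k of (A[1][0] + B[0][1] = 5 + 7 = 12, A[1][1] + B[1][1] = -3 + -4 = -7, A[1][2] + B[2][1] = 3 + 7 = 10) = -7 (attained at k = 1)
  C[1][2] = min over k of (A[1][0] + B[0][2] = 5 + 3 = 8, A[1][1] + B[1][2] = -3 + 5 = 2, A[1][2] + B[2][2] = 3 + -4 = -1) = -1 (attained at k = 2)
  C[2][0] = min over k of (A[2][0] + B[0][0] = 5 + 9 = 14, A[2][1] + B[1][0] = 6 + -2 = 4, A[2][2] + B[2][0] = 3 + 0 = 3) = 3 (attained at k = 2)
  C[2][1] = min over k of (A[2][0] + B[0][1] = 5 + 7 = 12, A[2][1] + B[1][1] = 6 + -4 = 2, A[2][2] + B[2][1] = 3 + 7 = 10) = 2 (attained at k = 1)
  C[2][2] = min over k of (A[2][0] + B[0][2] = 5 + 3 = 8, A[2][1] + B[1][2] = 6 + 5 = 11, A[2][2] + B[2][2] = 3 + -4 = -1) = -1 (attained at k = 2)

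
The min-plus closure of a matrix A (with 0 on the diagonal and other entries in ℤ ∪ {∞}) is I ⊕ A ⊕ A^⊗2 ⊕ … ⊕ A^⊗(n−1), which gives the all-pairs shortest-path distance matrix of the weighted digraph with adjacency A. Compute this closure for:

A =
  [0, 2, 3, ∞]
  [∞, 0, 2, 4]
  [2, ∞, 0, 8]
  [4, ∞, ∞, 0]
Closure =
  [0, 2, 3, 6]
  [4, 0, 2, 4]
  [2, 4, 0, 8]
  [4, 6, 7, 0]

This is the Floyd-Warshall all-pairs shortest-path computation. For each intermediate vertex k = 0, 1, …, 3, update dist[i][j] ← min(dist[i][j], dist[i][k] + dist[k][j]). The final matrix gives, for each (i, j), the minimum total weight of any directed path from i to j (possibly empty when i = j).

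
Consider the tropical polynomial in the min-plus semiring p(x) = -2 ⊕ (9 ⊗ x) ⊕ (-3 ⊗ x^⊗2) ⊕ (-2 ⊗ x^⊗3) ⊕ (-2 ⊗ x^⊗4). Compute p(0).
p(0) = -3

A tropical monomial a ⊗ x^⊗i evaluates to a + i · x. Evaluating each term at x = 0:
  Term 0 contributes -2 + 0 · 0 = -2
  Term 1 contributes 9 + 1 · 0 = 9
  Term 2 contributes -3 + 2 · 0 = -3
  Term 3 contributes -2 + 3 · 0 = -2
  Term 4 contributes -2 + 4 · 0 = -2
p(0) = ⊕ of these = min[-2, 9, -3, -2, -2] = -3.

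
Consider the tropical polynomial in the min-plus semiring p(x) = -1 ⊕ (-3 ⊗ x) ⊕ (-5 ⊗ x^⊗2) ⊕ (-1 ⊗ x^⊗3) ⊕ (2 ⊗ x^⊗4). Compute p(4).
p(4) = -1

A tropical monomial a ⊗ x^⊗i evaluates to a + i · x. Evaluating each term at x = 4:
  Term 0 contributes -1 + 0 · 4 = -1
  Term 1 contributes -3 + 1 · 4 = 1
  Term 2 contributes -5 + 2 · 4 = 3
  Term 3 contributes -1 + 3 · 4 = 11
  Term 4 contributes 2 + 4 · 4 = 18
p(4) = ⊕ of these = min[-1, 1, 3, 11, 18] = -1.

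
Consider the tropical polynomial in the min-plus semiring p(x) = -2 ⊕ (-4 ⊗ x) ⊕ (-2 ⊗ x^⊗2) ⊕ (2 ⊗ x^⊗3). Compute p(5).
p(5) = -2

A tropical monomial a ⊗ x^⊗i evaluates to a + i · x. Evaluating each term at x = 5:
  Term 0 contributes -2 + 0 · 5 = -2
  Term 1 contributes -4 + 1 · 5 = 1
  Term 2 contributes -2 + 2 · 5 = 8
  Term 3 contributes 2 + 3 · 5 = 17
p(5) = ⊕ of these = min[-2, 1, 8, 17] = -2.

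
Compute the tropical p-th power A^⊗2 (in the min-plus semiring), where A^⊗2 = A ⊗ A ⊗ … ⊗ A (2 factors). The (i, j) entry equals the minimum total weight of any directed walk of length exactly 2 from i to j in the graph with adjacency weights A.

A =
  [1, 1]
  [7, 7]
A^⊗2 =
  [2, 2]
  [8, 8]

Each entry (A^⊗2)_ij equals the minimum over all length-2 walks i = v_0 → v_1 → … → v_2 = j of Σ_t A[v_t][v_{t+1}]. For example, for (i, j) = (0, 1) we minimise over 2 possible intermediate vertex sequences; the minimum is 2, attained along the walk 0 → 0 → 1.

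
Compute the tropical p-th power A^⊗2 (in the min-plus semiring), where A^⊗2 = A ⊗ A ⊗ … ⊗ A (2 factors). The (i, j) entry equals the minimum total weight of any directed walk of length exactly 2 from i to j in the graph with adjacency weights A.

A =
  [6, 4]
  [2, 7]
A^⊗2 =
  [6, 10]
  [8, 6]

Each entry (A^⊗2)_ij equals the minimum over all length-2 walks i = v_0 → v_1 → … → v_2 = j of Σ_t A[v_t][v_{t+1}]. For example, for (i, j) = (0, 1) we minimise over 2 possible intermediate vertex sequences; the minimum is 10, attained along the walk 0 → 0 → 1.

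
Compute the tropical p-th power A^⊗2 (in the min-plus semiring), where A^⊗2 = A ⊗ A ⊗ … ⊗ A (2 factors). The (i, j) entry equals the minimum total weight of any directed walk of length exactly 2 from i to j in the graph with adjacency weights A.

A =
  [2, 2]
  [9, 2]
A^⊗2 =
  [4, 4]
  [11, 4]

Each entry (A^⊗2)_ij equals the minimum over all length-2 walks i = v_0 → v_1 → … → v_2 = j of Σ_t A[v_t][v_{t+1}]. For example, for (i, j) = (0, 1) we minimise over 2 possible intermediate vertex sequences; the minimum is 4, attained along the walk 0 → 0 → 1.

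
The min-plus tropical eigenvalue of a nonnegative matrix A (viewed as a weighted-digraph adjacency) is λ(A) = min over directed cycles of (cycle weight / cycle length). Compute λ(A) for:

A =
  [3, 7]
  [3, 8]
λ(A) = 3

Enumerate directed cycles and compute their means (weight / length). Sample:
  cycle 0 → 0: weight = 3, length = 1, mean = 3/1 ≈ 3.000
  cycle 1 → 1: weight = 8, length = 1, mean = 8/1 ≈ 8.000
  cycle 0 → 1 → 0: weight = 10, length = 2, mean = 10/2 ≈ 5.000
  cycle 1 → 0 → 1: weight = 10, length = 2, mean = 10/2 ≈ 5.000
Minimum mean = 3.000, attained e.g. along the cycle 0 → 0 with weight 3 and length 1. So λ(A) = 3/1 = 3.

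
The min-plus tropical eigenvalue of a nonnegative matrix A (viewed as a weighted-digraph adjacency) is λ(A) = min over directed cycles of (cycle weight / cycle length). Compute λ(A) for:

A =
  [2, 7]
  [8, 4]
λ(A) = 2

Enumerate directed cycles and compute their means (weight / length). Sample:
  cycle 0 → 0: weight = 2, length = 1, mean = 2/1 ≈ 2.000
  cycle 1 → 1: weight = 4, length = 1, mean = 4/1 ≈ 4.000
  cycle 0 → 1 → 0: weight = 15, length = 2, mean = 15/2 ≈ 7.500
  cycle 1 → 0 → 1: weight = 15, length = 2, mean = 15/2 ≈ 7.500
Minimum mean = 2.000, attained e.g. along the cycle 0 → 0 with weight 2 and length 1. So λ(A) = 2/1 = 2.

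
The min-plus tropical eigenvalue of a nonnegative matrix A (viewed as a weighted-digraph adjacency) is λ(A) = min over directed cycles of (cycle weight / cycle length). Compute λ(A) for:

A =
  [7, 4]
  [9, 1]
λ(A) = 1

Enumerate directed cycles and compute their means (weight / length). Sample:
  cycle 0 → 0: weight = 7, length = 1, mean = 7/1 ≈ 7.000
  cycle 1 → 1: weight = 1, length = 1, mean = 1/1 ≈ 1.000
  cycle 0 → 1 → 0: weight = 13, length = 2, mean = 13/2 ≈ 6.500
  cycle 1 → 0 → 1: weight = 13, length = 2, mean = 13/2 ≈ 6.500
Minimum mean = 1.000, attained e.g. along the cycle 1 → 1 with weight 1 and length 1. So λ(A) = 1/1 = 1.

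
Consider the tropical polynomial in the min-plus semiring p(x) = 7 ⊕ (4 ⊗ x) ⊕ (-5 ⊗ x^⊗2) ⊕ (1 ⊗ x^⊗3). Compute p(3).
p(3) = 1

A tropical monomial a ⊗ x^⊗i evaluates to a + i · x. Evaluating each term at x = 3:
  Term 0 contributes 7 + 0 · 3 = 7
  Term 1 contributes 4 + 1 · 3 = 7
  Term 2 contributes -5 + 2 · 3 = 1
  Term 3 contributes 1 + 3 · 3 = 10
p(3) = ⊕ of these = min[7, 7, 1, 10] = 1.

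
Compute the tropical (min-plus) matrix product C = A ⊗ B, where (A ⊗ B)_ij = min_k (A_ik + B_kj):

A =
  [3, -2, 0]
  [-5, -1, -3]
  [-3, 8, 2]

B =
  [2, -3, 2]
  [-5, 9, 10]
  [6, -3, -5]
A ⊗ B =
  [-7, -3, -5]
  [-6, -8, -8]
  [-1, -6, -3]

Apply the min-plus product entry-by-entry:
  C[0][0] = min over k of (A[0][0] + B[0][0] = 3 + 2 = 5, A[0][1] + B[1][0] = -2 + -5 = -7, A[0][2] + B[2][0] = 0 + 6 = 6) = -7 (attained at k = 1)
  C[0][1] = min over k of (A[0][0] + B[0][1] = 3 + -3 = 0, A[0][1] + B[1][1] = -2 + 9 = 7, A[0][2] + B[2][1] = 0 + -3 = -3) = -3 (attained at k = 2)
  C[0][2] = min over k of (A[0][0] + B[0][2] = 3 + 2 = 5, A[0][1] + B[1][2] = -2 + 10 = 8, A[0][2] + B[2][2] = 0 + -5 = -5) = -5 (attained at k = 2)
  C[1][0] = min over k of (A[1][0] + B[0][0] = -5 + 2 = -3, A[1][1] + B[1][0] = -1 + -5 = -6, A[1][2] + B[2][0] = -3 + 6 = 3) = -6 (attained at k = 1)
  C[1][1] = min over k of (A[1][0] + B[0][1] = -5 + -3 = -8, A[1][1] + B[1][1] = -1 + 9 = 8, A[1][2] + B[2][1] = -3 + -3 = -6) = -8 (attained at k = 0)
  C[1][2] = min over k of (A[1][0] + B[0][2] = -5 + 2 = -3, A[1][1] + B[1][2] = -1 + 10 = 9, A[1][2] + B[2][2] = -3 + -5 = -8) = -8 (attained at k = 2)
  C[2][0] = min over k of (A[2][0] + B[0][0] = -3 + 2 = -1, A[2][1] + B[1][0] = 8 + -5 = 3, A[2][2] + B[2][0] = 2 + 6 = 8) = -1 (attained at k = 0)
  C[2][1] = min over k of (A[2][0] + B[0][1] = -3 + -3 = -6, A[2][1] + B[1][1] = 8 + 9 = 17, A[2][2] + B[2][1] = 2 + -3 = -1) = -6 (attained at k = 0)
  C[2][2] = min over k of (A[2][0] + B[0][2] = -3 + 2 = -1, A[2][1] + B[1][2] = 8 + 10 = 18, A[2][2] + B[2][2] = 2 + -5 = -3) = -3 (attained at k = 2)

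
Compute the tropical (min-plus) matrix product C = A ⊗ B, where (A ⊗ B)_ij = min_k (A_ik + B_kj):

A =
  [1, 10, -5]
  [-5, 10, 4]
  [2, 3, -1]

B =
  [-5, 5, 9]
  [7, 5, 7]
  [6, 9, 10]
A ⊗ B =
  [-4, 4, 5]
  [-10, 0, 4]
  [-3, 7, 9]

Apply the min-plus product entry-by-entry:
  C[0][0] = min over k of (A[0][0] + B[0][0] = 1 + -5 = -4, A[0][1] + B[1][0] = 10 + 7 = 17, A[0][2] + B[2][0] = -5 + 6 = 1) = -4 (attained at k = 0)
  C[0][1] = min over k of (A[0][0] + B[0][1] = 1 + 5 = 6, A[0][1] + B[1][1] = 10 + 5 = 15, A[0][2] + B[2][1] = -5 + 9 = 4) = 4 (attained at k = 2)
  C[0][2] = min over k of (A[0][0] + B[0][2] = 1 + 9 = 10, A[0][1] + B[1][2] = 10 + 7 = 17, A[0][2] + B[2][2] = -5 + 10 = 5) = 5 (attained at k = 2)
  C[1][0] = min over k of (A[1][0] + B[0][0] = -5 + -5 = -10, A[1][1] + B[1][0] = 10 + 7 = 17, A[1][2] + B[2][0] = 4 + 6 = 10) = -10 (attained at k = 0)
  C[1][1] = min over k of (A[1][0] + B[0][1] = -5 + 5 = 0, A[1][1] + B[1][1] = 10 + 5 = 15, A[1][2] + B[2][1] = 4 + 9 = 13) = 0 (attained at k = 0)
  C[1][2] = min over k of (A[1][0] + B[0][2] = -5 + 9 = 4, A[1][1] + B[1][2] = 10 + 7 = 17, A[1][2] + B[2][2] = 4 + 10 = 14) = 4 (attained at k = 0)
  C[2][0] = min over k of (A[2][0] + B[0][0] = 2 + -5 = -3, A[2][1] + B[1][0] = 3 + 7 = 10, A[2][2] + B[2][0] = -1 + 6 = 5) = -3 (attained at k = 0)
  C[2][1] = min over k of (A[2][0] + B[0][1] = 2 + 5 = 7, A[2][1] + B[1][1] = 3 + 5 = 8, A[2][2] + B[2][1] = -1 + 9 = 8) = 7 (attained at k = 0)
  C[2][2] = min over k of (A[2][0] + B[0][2] = 2 + 9 = 11, A[2][1] + B[1][2] = 3 + 7 = 10, A[2][2] + B[2][2] = -1 + 10 = 9) = 9 (attained at k = 2)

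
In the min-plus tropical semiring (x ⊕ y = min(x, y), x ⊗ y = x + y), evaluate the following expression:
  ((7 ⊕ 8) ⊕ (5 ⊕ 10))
((7 ⊕ 8) ⊕ (5 ⊕ 10)) = 5

Expand innermost to outermost. Recall ⊕ takes the minimum of its arguments and ⊗ takes their sum. Working out the expression ((7 ⊕ 8) ⊕ (5 ⊕ 10)) gives 5.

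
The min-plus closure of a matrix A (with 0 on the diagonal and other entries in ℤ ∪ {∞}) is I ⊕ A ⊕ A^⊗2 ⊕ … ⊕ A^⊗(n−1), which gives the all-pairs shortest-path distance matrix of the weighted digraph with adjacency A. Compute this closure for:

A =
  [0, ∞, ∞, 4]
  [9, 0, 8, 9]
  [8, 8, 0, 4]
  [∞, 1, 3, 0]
Closure =
  [0, 5, 7, 4]
  [9, 0, 8, 9]
  [8, 5, 0, 4]
  [10, 1, 3, 0]

This is the Floyd-Warshall all-pairs shortest-path computation. For each intermediate vertex k = 0, 1, …, 3, update dist[i][j] ← min(dist[i][j], dist[i][k] + dist[k][j]). The final matrix gives, for each (i, j), the minimum total weight of any directed path from i to j (possibly empty when i = j).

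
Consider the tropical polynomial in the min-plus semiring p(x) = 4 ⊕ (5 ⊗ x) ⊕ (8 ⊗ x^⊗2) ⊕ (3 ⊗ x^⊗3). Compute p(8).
p(8) = 4

A tropical monomial a ⊗ x^⊗i evaluates to a + i · x. Evaluating each term at x = 8:
  Term 0 contributes 4 + 0 · 8 = 4
  Term 1 contributes 5 + 1 · 8 = 13
  Term 2 contributes 8 + 2 · 8 = 24
  Term 3 contributes 3 + 3 · 8 = 27
p(8) = ⊕ of these = min[4, 13, 24, 27] = 4.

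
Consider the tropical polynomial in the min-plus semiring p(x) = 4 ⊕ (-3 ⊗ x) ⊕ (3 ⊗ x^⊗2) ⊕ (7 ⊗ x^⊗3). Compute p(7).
p(7) = 4

A tropical monomial a ⊗ x^⊗i evaluates to a + i · x. Evaluating each term at x = 7:
  Term 0 contributes 4 + 0 · 7 = 4
  Term 1 contributes -3 + 1 · 7 = 4
  Term 2 contributes 3 + 2 · 7 = 17
  Term 3 contributes 7 + 3 · 7 = 28
p(7) = ⊕ of these = min[4, 4, 17, 28] = 4.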